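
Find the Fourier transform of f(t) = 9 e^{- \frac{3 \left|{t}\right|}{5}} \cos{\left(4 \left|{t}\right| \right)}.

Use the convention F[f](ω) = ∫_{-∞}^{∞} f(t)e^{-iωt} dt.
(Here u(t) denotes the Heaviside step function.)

F(ω) = \frac{270 \left(25 \omega^{2} + 409\right)}{625 \omega^{4} - 19550 \omega^{2} + 167281}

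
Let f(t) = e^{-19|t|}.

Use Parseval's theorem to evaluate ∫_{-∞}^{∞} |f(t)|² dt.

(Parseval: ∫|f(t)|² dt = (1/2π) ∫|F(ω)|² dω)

∫|f(t)|² dt = \frac{1}{19}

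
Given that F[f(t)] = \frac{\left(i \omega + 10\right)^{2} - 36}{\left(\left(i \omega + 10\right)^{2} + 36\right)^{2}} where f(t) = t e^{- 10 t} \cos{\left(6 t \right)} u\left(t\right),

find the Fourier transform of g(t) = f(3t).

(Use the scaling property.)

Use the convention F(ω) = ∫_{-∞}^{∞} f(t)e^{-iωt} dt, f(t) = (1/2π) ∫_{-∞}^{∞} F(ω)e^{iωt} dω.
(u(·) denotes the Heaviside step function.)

F[g](ω) = \frac{3 \left(\left(i \omega + 30\right)^{2} - 324\right)}{\left(\left(i \omega + 30\right)^{2} + 324\right)^{2}}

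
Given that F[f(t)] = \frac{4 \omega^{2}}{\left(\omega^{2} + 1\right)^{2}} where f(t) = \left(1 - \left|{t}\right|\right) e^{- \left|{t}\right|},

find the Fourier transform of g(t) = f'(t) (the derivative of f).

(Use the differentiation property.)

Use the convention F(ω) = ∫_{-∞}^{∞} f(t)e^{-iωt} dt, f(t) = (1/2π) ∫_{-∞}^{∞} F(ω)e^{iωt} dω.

F[g](ω) = \frac{4 i \omega^{3}}{\left(\omega^{2} + 1\right)^{2}}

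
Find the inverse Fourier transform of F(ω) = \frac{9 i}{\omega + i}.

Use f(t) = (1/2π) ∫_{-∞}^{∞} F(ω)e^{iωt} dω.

f(t) = 9 e^{t} u\left(- t\right)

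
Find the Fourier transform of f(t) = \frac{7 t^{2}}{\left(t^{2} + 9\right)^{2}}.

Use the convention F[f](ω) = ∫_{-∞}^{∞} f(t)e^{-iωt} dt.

F(ω) = \frac{7 \pi \left(1 - 3 \left|{\omega}\right|\right) e^{- 3 \left|{\omega}\right|}}{6}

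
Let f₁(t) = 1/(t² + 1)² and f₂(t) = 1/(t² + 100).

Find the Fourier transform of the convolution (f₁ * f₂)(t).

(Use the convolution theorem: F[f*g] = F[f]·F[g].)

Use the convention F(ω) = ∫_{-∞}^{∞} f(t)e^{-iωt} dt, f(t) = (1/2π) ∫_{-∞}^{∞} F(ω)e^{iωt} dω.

F[f₁*f₂](ω) = \frac{\pi^{2} \left(\left|{\omega}\right| + 1\right) e^{- 11 \left|{\omega}\right|}}{20}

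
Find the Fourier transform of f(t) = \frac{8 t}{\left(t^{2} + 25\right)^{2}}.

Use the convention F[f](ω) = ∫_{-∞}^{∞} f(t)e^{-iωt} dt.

F(ω) = - \frac{4 i \pi \omega e^{- 5 \left|{\omega}\right|}}{5}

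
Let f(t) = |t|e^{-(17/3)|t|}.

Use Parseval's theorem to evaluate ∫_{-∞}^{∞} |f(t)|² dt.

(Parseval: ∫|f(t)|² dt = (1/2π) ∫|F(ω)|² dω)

∫|f(t)|² dt = \frac{27}{9826}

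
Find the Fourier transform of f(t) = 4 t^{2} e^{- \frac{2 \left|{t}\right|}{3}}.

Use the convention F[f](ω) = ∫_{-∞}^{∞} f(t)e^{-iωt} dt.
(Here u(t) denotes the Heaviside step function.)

F(ω) = \frac{864 \left(4 - 27 \omega^{2}\right)}{\left(9 \omega^{2} + 4\right)^{3}}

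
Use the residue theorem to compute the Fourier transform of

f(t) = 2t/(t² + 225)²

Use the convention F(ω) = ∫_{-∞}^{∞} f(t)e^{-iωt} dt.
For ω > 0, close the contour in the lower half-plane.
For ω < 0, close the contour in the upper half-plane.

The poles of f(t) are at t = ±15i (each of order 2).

Let g(z) = f(z)e^{-iωz}; for large |z| the factor e^{-iωz} decays in the lower half-plane when ω > 0 and in the upper half-plane when ω < 0.

Case ω > 0 (lower half-plane, clockwise contour ⇒ F(ω) = -2πi·ΣRes):
  Res_{z = - 15 i} g(z) = \frac{\omega e^{- 15 \omega}}{30} (pole of order 2)
  F(ω) = -2πi·ΣRes = - \frac{i \pi \omega e^{- 15 \omega}}{15}

Case ω < 0 (upper half-plane, counterclockwise contour ⇒ F(ω) = +2πi·ΣRes):
  Res_{z = 15 i} g(z) = - \frac{\omega e^{15 \omega}}{30} (pole of order 2)
  F(ω) = 2πi·ΣRes = - \frac{i \pi \omega e^{15 \omega}}{15}

Both cases combine into a single formula in |ω|:

F(ω) = - \frac{i \pi \omega e^{- 15 \left|{\omega}\right|}}{15}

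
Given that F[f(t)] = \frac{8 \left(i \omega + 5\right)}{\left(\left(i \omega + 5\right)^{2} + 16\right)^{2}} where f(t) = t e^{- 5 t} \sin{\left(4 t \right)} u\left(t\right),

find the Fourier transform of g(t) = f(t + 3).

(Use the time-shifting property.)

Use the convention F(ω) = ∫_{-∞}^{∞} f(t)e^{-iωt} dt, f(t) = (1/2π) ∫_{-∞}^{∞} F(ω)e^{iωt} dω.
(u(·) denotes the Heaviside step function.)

F[g](ω) = \frac{8 \left(i \omega + 5\right) e^{3 i \omega}}{\left(\left(i \omega + 5\right)^{2} + 16\right)^{2}}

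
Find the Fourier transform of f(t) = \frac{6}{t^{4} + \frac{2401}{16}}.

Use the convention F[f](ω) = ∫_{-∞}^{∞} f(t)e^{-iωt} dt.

F(ω) = \frac{48 \pi e^{- \frac{7 \sqrt{2} \left|{\omega}\right|}{4}} \sin{\left(\frac{7 \sqrt{2} \left|{\omega}\right|}{4} + \frac{\pi}{4} \right)}}{343}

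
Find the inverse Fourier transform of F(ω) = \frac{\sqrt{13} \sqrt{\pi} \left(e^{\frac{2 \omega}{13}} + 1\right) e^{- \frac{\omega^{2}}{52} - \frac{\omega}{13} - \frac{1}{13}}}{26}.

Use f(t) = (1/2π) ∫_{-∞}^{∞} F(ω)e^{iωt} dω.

f(t) = e^{- 13 t^{2}} \cos{\left(2 t \right)}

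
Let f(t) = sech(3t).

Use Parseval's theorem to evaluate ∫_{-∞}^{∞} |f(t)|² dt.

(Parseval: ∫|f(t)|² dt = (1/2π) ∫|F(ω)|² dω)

∫|f(t)|² dt = \frac{2}{3}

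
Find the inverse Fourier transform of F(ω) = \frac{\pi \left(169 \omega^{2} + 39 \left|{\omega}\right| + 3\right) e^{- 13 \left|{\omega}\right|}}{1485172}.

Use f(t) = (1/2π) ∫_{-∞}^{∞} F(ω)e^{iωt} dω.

f(t) = \frac{2}{\left(t^{2} + 169\right)^{3}}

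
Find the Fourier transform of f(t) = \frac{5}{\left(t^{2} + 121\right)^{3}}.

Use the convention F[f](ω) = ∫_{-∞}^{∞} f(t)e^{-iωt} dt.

F(ω) = \frac{5 \pi \left(121 \omega^{2} + 33 \left|{\omega}\right| + 3\right) e^{- 11 \left|{\omega}\right|}}{1288408}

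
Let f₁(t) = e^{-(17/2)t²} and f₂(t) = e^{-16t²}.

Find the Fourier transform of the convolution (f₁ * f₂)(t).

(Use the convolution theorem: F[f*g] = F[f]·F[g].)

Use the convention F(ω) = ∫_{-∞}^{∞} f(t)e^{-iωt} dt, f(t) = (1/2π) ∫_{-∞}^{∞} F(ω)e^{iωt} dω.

F[f₁*f₂](ω) = \frac{\sqrt{34} \pi e^{- \frac{49 \omega^{2}}{1088}}}{68}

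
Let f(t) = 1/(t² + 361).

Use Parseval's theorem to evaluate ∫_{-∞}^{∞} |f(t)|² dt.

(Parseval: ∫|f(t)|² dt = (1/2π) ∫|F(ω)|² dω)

∫|f(t)|² dt = \frac{\pi}{13718}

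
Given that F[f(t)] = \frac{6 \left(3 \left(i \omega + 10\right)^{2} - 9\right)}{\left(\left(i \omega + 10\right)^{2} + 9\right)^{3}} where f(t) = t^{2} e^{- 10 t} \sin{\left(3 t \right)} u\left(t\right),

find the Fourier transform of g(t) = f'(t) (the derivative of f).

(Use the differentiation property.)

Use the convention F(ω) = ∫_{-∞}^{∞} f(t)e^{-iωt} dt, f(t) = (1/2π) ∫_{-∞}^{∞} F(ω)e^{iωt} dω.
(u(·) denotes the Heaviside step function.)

F[g](ω) = \frac{18 i \omega \left(\left(i \omega + 10\right)^{2} - 3\right)}{\left(\left(i \omega + 10\right)^{2} + 9\right)^{3}}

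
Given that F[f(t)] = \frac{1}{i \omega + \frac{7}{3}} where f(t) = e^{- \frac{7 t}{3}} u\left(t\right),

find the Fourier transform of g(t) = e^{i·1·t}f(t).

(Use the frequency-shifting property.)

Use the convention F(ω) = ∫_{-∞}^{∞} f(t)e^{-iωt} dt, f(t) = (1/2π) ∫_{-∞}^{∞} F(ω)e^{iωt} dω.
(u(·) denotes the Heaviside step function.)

F[g](ω) = \frac{3}{3 i \left(\omega - 1\right) + 7}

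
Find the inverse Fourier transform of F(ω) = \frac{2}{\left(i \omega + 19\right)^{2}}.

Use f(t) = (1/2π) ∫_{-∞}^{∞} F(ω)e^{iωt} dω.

f(t) = 2 t e^{- 19 t} u\left(t\right)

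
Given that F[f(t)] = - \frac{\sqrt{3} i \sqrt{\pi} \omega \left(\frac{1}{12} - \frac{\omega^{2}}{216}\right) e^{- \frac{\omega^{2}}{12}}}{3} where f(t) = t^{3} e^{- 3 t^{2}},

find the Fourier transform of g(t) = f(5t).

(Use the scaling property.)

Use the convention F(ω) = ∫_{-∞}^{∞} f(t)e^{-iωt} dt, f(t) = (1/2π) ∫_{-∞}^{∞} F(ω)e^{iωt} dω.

F[g](ω) = \frac{\sqrt{3} i \sqrt{\pi} \omega \left(\omega^{2} - 450\right) e^{- \frac{\omega^{2}}{300}}}{405000}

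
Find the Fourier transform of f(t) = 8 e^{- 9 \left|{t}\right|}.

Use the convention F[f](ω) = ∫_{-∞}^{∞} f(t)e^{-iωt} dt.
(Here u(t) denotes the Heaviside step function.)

F(ω) = \frac{144}{\omega^{2} + 81}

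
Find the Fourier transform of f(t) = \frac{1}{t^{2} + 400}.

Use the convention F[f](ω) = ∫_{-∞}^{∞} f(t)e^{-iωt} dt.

F(ω) = \frac{\pi e^{- 20 \left|{\omega}\right|}}{20}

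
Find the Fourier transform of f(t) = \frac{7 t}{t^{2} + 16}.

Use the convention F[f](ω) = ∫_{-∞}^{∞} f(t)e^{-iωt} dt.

F(ω) = - 7 i \pi e^{- 4 \left|{\omega}\right|} \operatorname{sign}{\left(\omega \right)}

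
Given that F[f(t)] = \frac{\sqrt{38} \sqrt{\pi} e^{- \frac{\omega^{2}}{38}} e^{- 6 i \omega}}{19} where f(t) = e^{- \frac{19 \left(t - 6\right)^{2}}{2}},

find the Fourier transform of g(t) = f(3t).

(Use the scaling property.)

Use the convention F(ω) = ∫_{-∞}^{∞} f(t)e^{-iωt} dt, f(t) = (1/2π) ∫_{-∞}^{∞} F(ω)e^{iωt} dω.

F[g](ω) = \frac{\sqrt{38} \sqrt{\pi} e^{- \frac{\omega \left(\omega + 684 i\right)}{342}}}{57}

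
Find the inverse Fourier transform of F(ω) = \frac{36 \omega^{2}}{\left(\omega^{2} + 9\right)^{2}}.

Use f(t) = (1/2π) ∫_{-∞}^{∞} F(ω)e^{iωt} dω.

f(t) = 3 \left(1 - 3 \left|{t}\right|\right) e^{- 3 \left|{t}\right|}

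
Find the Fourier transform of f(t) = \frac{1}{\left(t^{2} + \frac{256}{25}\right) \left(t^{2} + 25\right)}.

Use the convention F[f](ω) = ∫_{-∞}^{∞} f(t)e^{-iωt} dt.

F(ω) = - \frac{5 \pi e^{- 5 \left|{\omega}\right|}}{369} + \frac{125 \pi e^{- \frac{16 \left|{\omega}\right|}{5}}}{5904}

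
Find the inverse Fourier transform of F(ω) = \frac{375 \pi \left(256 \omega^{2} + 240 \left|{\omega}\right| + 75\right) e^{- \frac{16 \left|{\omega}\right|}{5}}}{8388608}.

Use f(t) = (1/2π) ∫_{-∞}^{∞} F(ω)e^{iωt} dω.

f(t) = \frac{3}{\left(t^{2} + \frac{256}{25}\right)^{3}}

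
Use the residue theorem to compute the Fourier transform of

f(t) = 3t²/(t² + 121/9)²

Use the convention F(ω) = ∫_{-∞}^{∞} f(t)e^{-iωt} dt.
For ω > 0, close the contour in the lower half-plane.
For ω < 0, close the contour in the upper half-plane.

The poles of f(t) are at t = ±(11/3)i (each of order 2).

Let g(z) = f(z)e^{-iωz}; for large |z| the factor e^{-iωz} decays in the lower half-plane when ω > 0 and in the upper half-plane when ω < 0.

Case ω > 0 (lower half-plane, clockwise contour ⇒ F(ω) = -2πi·ΣRes):
  Res_{z = - \frac{11 i}{3}} g(z) = \frac{3 i \left(3 - 11 \omega\right) e^{- \frac{11 \omega}{3}}}{44} (pole of order 2)
  F(ω) = -2πi·ΣRes = \frac{3 \pi \left(3 - 11 \omega\right) e^{- \frac{11 \omega}{3}}}{22}

Case ω < 0 (upper half-plane, counterclockwise contour ⇒ F(ω) = +2πi·ΣRes):
  Res_{z = \frac{11 i}{3}} g(z) = \frac{3 i \left(- 11 \omega - 3\right) e^{\frac{11 \omega}{3}}}{44} (pole of order 2)
  F(ω) = 2πi·ΣRes = \frac{3 \pi \left(11 \omega + 3\right) e^{\frac{11 \omega}{3}}}{22}

Both cases combine into a single formula in |ω|:

F(ω) = \frac{3 \pi \left(3 - 11 \left|{\omega}\right|\right) e^{- \frac{11 \left|{\omega}\right|}{3}}}{22}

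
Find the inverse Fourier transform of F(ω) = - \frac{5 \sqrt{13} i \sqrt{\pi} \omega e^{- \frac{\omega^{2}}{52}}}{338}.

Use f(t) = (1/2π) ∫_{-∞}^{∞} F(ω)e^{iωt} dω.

f(t) = 5 t e^{- 13 t^{2}}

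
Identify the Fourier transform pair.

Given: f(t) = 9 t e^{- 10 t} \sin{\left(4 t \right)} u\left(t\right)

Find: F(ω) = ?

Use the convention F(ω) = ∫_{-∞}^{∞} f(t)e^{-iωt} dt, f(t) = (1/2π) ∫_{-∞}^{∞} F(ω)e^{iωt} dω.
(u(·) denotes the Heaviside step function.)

F(ω) = \frac{72 \left(i \omega + 10\right)}{\left(\left(i \omega + 10\right)^{2} + 16\right)^{2}}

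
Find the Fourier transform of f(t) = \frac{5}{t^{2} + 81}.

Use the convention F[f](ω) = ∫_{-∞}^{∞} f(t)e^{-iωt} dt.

F(ω) = \frac{5 \pi e^{- 9 \left|{\omega}\right|}}{9}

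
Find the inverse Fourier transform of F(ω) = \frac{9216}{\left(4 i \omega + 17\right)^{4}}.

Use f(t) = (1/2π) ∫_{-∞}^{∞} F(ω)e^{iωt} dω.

f(t) = 6 t^{3} e^{- \frac{17 t}{4}} u\left(t\right)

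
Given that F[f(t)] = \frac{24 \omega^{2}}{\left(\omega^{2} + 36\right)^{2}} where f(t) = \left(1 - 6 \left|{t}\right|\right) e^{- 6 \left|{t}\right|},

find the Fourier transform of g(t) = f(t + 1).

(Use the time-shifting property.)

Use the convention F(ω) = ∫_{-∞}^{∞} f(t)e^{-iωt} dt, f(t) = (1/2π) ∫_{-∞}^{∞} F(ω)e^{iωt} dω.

F[g](ω) = \frac{24 \omega^{2} e^{i \omega}}{\left(\omega^{2} + 36\right)^{2}}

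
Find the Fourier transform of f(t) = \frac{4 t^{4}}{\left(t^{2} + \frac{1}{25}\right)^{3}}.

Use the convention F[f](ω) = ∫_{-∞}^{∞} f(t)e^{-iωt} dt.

F(ω) = \frac{\pi \left(\omega^{2} - 25 \left|{\omega}\right| + 75\right) e^{- \frac{\left|{\omega}\right|}{5}}}{10}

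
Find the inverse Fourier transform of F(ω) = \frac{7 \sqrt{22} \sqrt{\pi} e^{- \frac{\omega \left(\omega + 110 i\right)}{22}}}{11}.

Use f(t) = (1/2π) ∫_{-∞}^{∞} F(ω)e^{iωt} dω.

f(t) = 7 e^{- \frac{11 \left(t - 5\right)^{2}}{2}}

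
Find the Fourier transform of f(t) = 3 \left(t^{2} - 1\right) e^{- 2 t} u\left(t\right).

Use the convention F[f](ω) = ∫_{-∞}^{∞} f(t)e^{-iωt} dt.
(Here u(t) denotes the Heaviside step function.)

F(ω) = \frac{3 \left(2 i \omega - \left(i \omega + 2\right)^{3} + 4\right)}{\left(i \omega + 2\right)^{4}}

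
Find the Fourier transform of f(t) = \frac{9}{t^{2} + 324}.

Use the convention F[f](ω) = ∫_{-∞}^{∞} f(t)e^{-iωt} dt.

F(ω) = \frac{\pi e^{- 18 \left|{\omega}\right|}}{2}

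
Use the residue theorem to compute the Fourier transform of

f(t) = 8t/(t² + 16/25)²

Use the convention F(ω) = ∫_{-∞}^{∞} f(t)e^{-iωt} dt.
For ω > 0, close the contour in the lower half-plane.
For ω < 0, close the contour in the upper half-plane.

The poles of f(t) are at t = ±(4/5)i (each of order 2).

Let g(z) = f(z)e^{-iωz}; for large |z| the factor e^{-iωz} decays in the lower half-plane when ω > 0 and in the upper half-plane when ω < 0.

Case ω > 0 (lower half-plane, clockwise contour ⇒ F(ω) = -2πi·ΣRes):
  Res_{z = - \frac{4 i}{5}} g(z) = \frac{5 \omega e^{- \frac{4 \omega}{5}}}{2} (pole of order 2)
  F(ω) = -2πi·ΣRes = - 5 i \pi \omega e^{- \frac{4 \omega}{5}}

Case ω < 0 (upper half-plane, counterclockwise contour ⇒ F(ω) = +2πi·ΣRes):
  Res_{z = \frac{4 i}{5}} g(z) = - \frac{5 \omega e^{\frac{4 \omega}{5}}}{2} (pole of order 2)
  F(ω) = 2πi·ΣRes = - 5 i \pi \omega e^{\frac{4 \omega}{5}}

Both cases combine into a single formula in |ω|:

F(ω) = - 5 i \pi \omega e^{- \frac{4 \left|{\omega}\right|}{5}}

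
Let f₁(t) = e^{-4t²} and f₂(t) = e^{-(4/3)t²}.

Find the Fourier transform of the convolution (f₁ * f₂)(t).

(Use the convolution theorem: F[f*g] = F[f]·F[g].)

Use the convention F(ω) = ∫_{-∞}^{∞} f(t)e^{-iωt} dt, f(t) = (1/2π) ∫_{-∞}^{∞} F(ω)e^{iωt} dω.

F[f₁*f₂](ω) = \frac{\sqrt{3} \pi e^{- \frac{\omega^{2}}{4}}}{4}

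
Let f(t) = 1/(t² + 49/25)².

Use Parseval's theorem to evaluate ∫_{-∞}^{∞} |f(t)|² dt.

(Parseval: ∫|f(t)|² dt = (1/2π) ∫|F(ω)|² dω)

∫|f(t)|² dt = \frac{390625 \pi}{13176688}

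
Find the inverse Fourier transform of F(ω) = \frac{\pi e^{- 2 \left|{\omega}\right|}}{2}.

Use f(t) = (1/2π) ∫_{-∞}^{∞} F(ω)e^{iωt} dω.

f(t) = \frac{1}{t^{2} + 4}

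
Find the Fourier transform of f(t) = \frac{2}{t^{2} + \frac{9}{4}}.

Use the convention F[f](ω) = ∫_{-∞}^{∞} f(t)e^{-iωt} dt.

F(ω) = \frac{4 \pi e^{- \frac{3 \left|{\omega}\right|}{2}}}{3}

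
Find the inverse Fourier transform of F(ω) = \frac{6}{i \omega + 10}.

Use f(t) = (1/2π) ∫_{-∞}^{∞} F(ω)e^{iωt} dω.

f(t) = 6 e^{- 10 t} u\left(t\right)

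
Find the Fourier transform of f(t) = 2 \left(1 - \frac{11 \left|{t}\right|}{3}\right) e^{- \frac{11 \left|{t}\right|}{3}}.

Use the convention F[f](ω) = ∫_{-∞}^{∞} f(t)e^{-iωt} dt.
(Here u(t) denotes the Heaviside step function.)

F(ω) = \frac{2376 \omega^{2}}{\left(9 \omega^{2} + 121\right)^{2}}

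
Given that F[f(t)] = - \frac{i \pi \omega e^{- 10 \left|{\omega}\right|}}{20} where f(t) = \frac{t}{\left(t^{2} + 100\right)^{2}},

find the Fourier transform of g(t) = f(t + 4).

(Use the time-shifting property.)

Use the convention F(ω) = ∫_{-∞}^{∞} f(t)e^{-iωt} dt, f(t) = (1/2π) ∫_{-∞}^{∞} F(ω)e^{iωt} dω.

F[g](ω) = - \frac{i \pi \omega e^{4 i \omega - 10 \left|{\omega}\right|}}{20}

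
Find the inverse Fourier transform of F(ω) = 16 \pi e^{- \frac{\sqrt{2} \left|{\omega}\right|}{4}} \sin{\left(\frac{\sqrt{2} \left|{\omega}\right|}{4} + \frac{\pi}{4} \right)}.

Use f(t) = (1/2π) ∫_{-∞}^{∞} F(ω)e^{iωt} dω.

f(t) = \frac{2}{t^{4} + \frac{1}{16}}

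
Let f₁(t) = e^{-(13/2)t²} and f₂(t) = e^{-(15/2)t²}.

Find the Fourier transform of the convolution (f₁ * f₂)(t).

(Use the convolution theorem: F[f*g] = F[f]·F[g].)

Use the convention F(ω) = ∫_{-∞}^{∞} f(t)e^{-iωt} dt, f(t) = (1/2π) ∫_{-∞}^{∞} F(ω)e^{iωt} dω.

F[f₁*f₂](ω) = \frac{2 \sqrt{195} \pi e^{- \frac{14 \omega^{2}}{195}}}{195}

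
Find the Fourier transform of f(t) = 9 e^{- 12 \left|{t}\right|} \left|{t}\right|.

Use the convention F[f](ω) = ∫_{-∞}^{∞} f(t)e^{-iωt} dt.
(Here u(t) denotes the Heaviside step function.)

F(ω) = \frac{18 \left(144 - \omega^{2}\right)}{\left(\omega^{2} + 144\right)^{2}}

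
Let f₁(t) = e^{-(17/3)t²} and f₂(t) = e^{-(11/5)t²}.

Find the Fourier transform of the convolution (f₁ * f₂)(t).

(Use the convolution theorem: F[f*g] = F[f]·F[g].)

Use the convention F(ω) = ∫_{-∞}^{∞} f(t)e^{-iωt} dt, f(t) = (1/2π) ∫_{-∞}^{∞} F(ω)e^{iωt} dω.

F[f₁*f₂](ω) = \frac{\sqrt{2805} \pi e^{- \frac{59 \omega^{2}}{374}}}{187}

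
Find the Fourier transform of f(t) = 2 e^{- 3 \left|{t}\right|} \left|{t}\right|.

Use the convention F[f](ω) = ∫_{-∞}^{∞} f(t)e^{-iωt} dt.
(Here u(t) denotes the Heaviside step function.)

F(ω) = \frac{4 \left(9 - \omega^{2}\right)}{\left(\omega^{2} + 9\right)^{2}}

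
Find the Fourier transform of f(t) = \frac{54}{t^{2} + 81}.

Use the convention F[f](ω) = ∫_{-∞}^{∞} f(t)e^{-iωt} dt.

F(ω) = 6 \pi e^{- 9 \left|{\omega}\right|}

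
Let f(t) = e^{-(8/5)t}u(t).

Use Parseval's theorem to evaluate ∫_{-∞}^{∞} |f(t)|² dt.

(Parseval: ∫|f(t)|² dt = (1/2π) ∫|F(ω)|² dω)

∫|f(t)|² dt = \frac{5}{16}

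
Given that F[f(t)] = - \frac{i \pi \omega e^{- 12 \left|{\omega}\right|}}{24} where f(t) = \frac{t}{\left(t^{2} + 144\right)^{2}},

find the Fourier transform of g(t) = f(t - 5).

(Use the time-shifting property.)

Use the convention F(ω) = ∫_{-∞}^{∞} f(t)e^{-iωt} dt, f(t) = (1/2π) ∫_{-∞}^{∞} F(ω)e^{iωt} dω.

F[g](ω) = - \frac{i \pi \omega e^{- 5 i \omega - 12 \left|{\omega}\right|}}{24}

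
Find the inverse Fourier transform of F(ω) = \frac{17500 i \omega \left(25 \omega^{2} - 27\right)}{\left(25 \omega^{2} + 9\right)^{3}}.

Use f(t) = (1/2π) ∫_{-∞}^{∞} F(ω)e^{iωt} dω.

f(t) = 7 t e^{- \frac{3 \left|{t}\right|}{5}} \left|{t}\right|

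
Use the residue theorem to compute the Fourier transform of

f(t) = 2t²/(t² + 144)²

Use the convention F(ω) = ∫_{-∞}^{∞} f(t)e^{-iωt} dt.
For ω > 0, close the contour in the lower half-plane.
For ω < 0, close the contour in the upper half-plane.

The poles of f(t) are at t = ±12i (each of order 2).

Let g(z) = f(z)e^{-iωz}; for large |z| the factor e^{-iωz} decays in the lower half-plane when ω > 0 and in the upper half-plane when ω < 0.

Case ω > 0 (lower half-plane, clockwise contour ⇒ F(ω) = -2πi·ΣRes):
  Res_{z = - 12 i} g(z) = \frac{i \left(1 - 12 \omega\right) e^{- 12 \omega}}{24} (pole of order 2)
  F(ω) = -2πi·ΣRes = \frac{\pi \left(1 - 12 \omega\right) e^{- 12 \omega}}{12}

Case ω < 0 (upper half-plane, counterclockwise contour ⇒ F(ω) = +2πi·ΣRes):
  Res_{z = 12 i} g(z) = \frac{i \left(- 12 \omega - 1\right) e^{12 \omega}}{24} (pole of order 2)
  F(ω) = 2πi·ΣRes = \frac{\pi \left(12 \omega + 1\right) e^{12 \omega}}{12}

Both cases combine into a single formula in |ω|:

F(ω) = \frac{\pi \left(1 - 12 \left|{\omega}\right|\right) e^{- 12 \left|{\omega}\right|}}{12}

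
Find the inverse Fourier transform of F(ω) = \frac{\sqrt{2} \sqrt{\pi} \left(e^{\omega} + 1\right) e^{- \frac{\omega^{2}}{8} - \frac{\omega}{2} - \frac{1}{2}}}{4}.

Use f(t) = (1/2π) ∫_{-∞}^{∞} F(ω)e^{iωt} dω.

f(t) = e^{- 2 t^{2}} \cos{\left(2 t \right)}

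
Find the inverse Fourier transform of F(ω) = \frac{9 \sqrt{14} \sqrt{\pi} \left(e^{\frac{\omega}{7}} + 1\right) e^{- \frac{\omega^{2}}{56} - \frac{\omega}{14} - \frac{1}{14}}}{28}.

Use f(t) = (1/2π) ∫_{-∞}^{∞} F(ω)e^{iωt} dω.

f(t) = 9 e^{- 14 t^{2}} \cos{\left(2 t \right)}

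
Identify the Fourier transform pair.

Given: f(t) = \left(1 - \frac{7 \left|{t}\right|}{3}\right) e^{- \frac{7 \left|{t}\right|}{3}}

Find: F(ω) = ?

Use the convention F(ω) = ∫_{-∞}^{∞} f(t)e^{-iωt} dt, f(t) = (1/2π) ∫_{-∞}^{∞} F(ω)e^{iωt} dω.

F(ω) = \frac{756 \omega^{2}}{\left(9 \omega^{2} + 49\right)^{2}}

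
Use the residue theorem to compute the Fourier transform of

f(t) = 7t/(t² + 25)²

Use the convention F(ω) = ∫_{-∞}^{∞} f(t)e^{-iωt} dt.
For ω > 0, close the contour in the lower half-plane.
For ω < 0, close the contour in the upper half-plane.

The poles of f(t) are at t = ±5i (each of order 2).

Let g(z) = f(z)e^{-iωz}; for large |z| the factor e^{-iωz} decays in the lower half-plane when ω > 0 and in the upper half-plane when ω < 0.

Case ω > 0 (lower half-plane, clockwise contour ⇒ F(ω) = -2πi·ΣRes):
  Res_{z = - 5 i} g(z) = \frac{7 \omega e^{- 5 \omega}}{20} (pole of order 2)
  F(ω) = -2πi·ΣRes = - \frac{7 i \pi \omega e^{- 5 \omega}}{10}

Case ω < 0 (upper half-plane, counterclockwise contour ⇒ F(ω) = +2πi·ΣRes):
  Res_{z = 5 i} g(z) = - \frac{7 \omega e^{5 \omega}}{20} (pole of order 2)
  F(ω) = 2πi·ΣRes = - \frac{7 i \pi \omega e^{5 \omega}}{10}

Both cases combine into a single formula in |ω|:

F(ω) = - \frac{7 i \pi \omega e^{- 5 \left|{\omega}\right|}}{10}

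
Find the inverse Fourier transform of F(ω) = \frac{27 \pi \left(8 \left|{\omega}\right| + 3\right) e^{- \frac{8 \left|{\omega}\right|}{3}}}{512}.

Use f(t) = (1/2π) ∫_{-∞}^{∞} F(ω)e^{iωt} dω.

f(t) = \frac{6}{\left(t^{2} + \frac{64}{9}\right)^{2}}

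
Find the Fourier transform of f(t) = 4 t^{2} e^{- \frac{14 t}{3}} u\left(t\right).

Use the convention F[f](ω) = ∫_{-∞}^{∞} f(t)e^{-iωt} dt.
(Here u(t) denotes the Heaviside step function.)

F(ω) = \frac{216}{\left(3 i \omega + 14\right)^{3}}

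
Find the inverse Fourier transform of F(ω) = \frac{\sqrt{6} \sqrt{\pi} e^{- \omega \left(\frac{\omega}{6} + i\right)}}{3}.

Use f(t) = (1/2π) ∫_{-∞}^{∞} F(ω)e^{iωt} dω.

f(t) = e^{- \frac{3 \left(t - 1\right)^{2}}{2}}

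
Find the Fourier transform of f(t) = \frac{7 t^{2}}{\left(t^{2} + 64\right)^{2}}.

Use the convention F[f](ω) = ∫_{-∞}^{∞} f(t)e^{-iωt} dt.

F(ω) = \frac{7 \pi \left(1 - 8 \left|{\omega}\right|\right) e^{- 8 \left|{\omega}\right|}}{16}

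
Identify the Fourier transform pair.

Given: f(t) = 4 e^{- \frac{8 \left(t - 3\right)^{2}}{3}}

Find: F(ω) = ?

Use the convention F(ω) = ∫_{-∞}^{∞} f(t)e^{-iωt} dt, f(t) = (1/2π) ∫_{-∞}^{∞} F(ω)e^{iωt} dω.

F(ω) = \sqrt{6} \sqrt{\pi} e^{- 3 \omega \left(\frac{\omega}{32} + i\right)}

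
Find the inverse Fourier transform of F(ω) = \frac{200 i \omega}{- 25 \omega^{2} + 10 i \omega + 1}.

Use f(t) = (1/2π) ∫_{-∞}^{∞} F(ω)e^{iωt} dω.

f(t) = 8 \left(1 - \frac{t}{5}\right) e^{- \frac{t}{5}} u\left(t\right)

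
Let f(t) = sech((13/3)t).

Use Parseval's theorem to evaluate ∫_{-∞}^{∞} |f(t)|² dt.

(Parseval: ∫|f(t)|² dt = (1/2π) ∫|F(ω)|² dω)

∫|f(t)|² dt = \frac{6}{13}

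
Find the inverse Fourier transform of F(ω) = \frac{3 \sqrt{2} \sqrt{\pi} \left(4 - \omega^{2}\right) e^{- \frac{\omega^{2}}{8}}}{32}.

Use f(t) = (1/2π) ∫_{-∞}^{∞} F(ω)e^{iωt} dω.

f(t) = 3 t^{2} e^{- 2 t^{2}}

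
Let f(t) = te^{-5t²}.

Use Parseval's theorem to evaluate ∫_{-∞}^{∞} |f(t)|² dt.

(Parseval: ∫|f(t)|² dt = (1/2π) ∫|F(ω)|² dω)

∫|f(t)|² dt = \frac{\sqrt{10} \sqrt{\pi}}{200}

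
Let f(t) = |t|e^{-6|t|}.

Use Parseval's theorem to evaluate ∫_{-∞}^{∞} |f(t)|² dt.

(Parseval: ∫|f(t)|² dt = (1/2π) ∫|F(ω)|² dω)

∫|f(t)|² dt = \frac{1}{432}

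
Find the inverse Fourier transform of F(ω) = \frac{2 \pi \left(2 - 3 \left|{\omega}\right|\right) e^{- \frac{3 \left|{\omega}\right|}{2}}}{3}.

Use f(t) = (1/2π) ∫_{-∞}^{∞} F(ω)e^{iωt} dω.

f(t) = \frac{4 t^{2}}{\left(t^{2} + \frac{9}{4}\right)^{2}}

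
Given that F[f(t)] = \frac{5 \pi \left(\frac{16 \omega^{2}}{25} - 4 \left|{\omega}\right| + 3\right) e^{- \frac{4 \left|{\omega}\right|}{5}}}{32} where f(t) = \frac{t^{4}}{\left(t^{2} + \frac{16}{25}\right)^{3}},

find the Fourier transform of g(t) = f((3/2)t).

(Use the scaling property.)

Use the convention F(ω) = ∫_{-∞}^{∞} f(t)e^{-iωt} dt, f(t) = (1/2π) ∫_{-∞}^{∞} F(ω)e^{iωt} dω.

F[g](ω) = \frac{\pi \left(64 \omega^{2} - 600 \left|{\omega}\right| + 675\right) e^{- \frac{8 \left|{\omega}\right|}{15}}}{2160}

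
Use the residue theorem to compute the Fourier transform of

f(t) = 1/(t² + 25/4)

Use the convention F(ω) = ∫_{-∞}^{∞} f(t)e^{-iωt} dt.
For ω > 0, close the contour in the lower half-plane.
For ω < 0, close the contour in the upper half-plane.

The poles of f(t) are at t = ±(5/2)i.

Let g(z) = f(z)e^{-iωz}; for large |z| the factor e^{-iωz} decays in the lower half-plane when ω > 0 and in the upper half-plane when ω < 0.

Case ω > 0 (lower half-plane, clockwise contour ⇒ F(ω) = -2πi·ΣRes):
  Res_{z = - \frac{5 i}{2}} g(z) = \frac{i e^{- \frac{5 \omega}{2}}}{5}
  F(ω) = -2πi·ΣRes = \frac{2 \pi e^{- \frac{5 \omega}{2}}}{5}

Case ω < 0 (upper half-plane, counterclockwise contour ⇒ F(ω) = +2πi·ΣRes):
  Res_{z = \frac{5 i}{2}} g(z) = - \frac{i e^{\frac{5 \omega}{2}}}{5}
  F(ω) = 2πi·ΣRes = \frac{2 \pi e^{\frac{5 \omega}{2}}}{5}

Both cases combine into a single formula in |ω|:

F(ω) = \frac{2 \pi e^{- \frac{5 \left|{\omega}\right|}{2}}}{5}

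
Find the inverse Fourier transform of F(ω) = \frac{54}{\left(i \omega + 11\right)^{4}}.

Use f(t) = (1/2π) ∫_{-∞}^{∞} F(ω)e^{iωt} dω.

f(t) = 9 t^{3} e^{- 11 t} u\left(t\right)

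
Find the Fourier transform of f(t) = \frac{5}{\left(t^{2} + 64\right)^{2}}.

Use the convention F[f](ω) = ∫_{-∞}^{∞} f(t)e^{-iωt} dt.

F(ω) = \frac{5 \pi \left(8 \left|{\omega}\right| + 1\right) e^{- 8 \left|{\omega}\right|}}{1024}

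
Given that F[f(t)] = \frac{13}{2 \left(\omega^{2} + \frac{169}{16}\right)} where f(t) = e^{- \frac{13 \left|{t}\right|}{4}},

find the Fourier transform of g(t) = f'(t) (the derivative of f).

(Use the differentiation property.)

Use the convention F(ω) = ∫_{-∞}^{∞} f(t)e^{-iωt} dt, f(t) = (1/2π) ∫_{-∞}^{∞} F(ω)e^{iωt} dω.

F[g](ω) = \frac{104 i \omega}{16 \omega^{2} + 169}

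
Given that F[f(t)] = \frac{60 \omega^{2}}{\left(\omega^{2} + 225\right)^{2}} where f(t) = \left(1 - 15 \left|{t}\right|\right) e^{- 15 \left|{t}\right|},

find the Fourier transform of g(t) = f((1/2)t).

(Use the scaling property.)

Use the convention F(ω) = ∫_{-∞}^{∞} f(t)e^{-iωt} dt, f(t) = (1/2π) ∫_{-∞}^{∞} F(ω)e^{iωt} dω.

F[g](ω) = \frac{480 \omega^{2}}{\left(4 \omega^{2} + 225\right)^{2}}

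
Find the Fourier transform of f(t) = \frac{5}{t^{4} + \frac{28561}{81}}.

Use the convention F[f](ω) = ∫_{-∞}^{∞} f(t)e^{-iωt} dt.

F(ω) = \frac{135 \pi e^{- \frac{13 \sqrt{2} \left|{\omega}\right|}{6}} \sin{\left(\frac{13 \sqrt{2} \left|{\omega}\right|}{6} + \frac{\pi}{4} \right)}}{2197}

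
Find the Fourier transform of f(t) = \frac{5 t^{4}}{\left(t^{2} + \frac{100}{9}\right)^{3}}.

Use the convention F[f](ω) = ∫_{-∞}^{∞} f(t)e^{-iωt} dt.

F(ω) = \frac{\pi \left(100 \omega^{2} - 150 \left|{\omega}\right| + 27\right) e^{- \frac{10 \left|{\omega}\right|}{3}}}{48}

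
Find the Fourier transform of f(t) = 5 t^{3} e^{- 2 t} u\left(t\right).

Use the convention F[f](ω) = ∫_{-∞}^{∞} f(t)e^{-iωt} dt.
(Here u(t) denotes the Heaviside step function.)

F(ω) = \frac{30}{\left(i \omega + 2\right)^{4}}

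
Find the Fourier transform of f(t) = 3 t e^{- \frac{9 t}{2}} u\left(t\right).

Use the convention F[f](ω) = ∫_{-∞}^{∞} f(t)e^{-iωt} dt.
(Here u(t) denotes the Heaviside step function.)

F(ω) = \frac{12}{\left(2 i \omega + 9\right)^{2}}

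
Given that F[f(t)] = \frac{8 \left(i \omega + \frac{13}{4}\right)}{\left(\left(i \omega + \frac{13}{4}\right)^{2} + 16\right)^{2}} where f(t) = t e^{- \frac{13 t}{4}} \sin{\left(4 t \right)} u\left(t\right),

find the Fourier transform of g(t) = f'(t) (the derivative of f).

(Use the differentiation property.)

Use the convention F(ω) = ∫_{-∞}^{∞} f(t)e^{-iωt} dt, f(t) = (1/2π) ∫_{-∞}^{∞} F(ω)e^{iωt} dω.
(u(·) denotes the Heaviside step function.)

F[g](ω) = \frac{512 i \omega \left(4 i \omega + 13\right)}{\left(\left(4 i \omega + 13\right)^{2} + 256\right)^{2}}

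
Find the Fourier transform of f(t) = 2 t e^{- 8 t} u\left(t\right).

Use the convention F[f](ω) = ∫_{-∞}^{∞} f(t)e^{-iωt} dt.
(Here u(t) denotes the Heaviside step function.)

F(ω) = \frac{2}{\left(i \omega + 8\right)^{2}}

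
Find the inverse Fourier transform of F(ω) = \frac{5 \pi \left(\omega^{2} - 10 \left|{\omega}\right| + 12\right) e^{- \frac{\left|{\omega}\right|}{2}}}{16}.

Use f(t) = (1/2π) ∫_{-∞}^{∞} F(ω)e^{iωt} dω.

f(t) = \frac{5 t^{4}}{\left(t^{2} + \frac{1}{4}\right)^{3}}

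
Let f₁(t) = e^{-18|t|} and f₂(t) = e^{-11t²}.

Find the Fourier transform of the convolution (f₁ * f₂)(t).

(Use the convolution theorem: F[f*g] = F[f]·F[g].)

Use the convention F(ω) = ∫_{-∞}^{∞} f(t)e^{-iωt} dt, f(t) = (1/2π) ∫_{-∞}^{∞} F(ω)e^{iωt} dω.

F[f₁*f₂](ω) = \frac{36 \sqrt{11} \sqrt{\pi} e^{- \frac{\omega^{2}}{44}}}{11 \left(\omega^{2} + 324\right)}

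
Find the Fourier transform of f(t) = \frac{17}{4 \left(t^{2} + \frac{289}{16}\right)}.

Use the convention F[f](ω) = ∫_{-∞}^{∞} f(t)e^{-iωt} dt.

F(ω) = \pi e^{- \frac{17 \left|{\omega}\right|}{4}}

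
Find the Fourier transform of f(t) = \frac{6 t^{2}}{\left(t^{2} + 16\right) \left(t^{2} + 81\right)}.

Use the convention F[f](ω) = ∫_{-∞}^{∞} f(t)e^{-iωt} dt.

F(ω) = \frac{6 \pi \left(9 - 4 e^{5 \left|{\omega}\right|}\right) e^{- 9 \left|{\omega}\right|}}{65}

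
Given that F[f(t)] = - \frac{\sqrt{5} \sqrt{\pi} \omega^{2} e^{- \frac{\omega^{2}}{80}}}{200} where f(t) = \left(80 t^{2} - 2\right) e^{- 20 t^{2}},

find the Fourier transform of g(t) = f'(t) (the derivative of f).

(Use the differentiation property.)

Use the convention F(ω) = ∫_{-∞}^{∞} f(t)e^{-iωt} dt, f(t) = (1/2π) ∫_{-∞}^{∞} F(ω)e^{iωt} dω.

F[g](ω) = - \frac{\sqrt{5} i \sqrt{\pi} \omega^{3} e^{- \frac{\omega^{2}}{80}}}{200}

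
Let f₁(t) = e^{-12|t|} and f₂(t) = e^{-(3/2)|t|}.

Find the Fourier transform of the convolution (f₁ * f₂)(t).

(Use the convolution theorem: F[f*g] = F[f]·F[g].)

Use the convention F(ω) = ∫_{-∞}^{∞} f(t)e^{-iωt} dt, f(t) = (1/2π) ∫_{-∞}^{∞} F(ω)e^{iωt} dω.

F[f₁*f₂](ω) = \frac{288}{\left(\omega^{2} + 144\right) \left(4 \omega^{2} + 9\right)}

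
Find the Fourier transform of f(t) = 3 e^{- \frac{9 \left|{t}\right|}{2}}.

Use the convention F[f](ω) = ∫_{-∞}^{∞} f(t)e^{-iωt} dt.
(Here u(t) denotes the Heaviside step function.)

F(ω) = \frac{108}{4 \omega^{2} + 81}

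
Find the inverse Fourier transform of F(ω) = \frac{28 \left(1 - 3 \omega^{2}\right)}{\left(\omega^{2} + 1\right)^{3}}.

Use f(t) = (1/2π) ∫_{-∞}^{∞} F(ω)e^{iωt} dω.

f(t) = 7 t^{2} e^{- \left|{t}\right|}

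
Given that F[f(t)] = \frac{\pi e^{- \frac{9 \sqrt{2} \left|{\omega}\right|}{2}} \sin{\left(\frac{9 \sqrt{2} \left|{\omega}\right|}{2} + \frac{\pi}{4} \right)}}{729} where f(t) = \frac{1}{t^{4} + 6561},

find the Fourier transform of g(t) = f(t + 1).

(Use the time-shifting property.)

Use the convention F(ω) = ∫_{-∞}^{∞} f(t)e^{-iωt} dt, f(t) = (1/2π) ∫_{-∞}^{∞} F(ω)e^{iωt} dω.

F[g](ω) = \frac{\pi e^{i \omega - \frac{9 \sqrt{2} \left|{\omega}\right|}{2}} \sin{\left(\frac{9 \sqrt{2} \left|{\omega}\right|}{2} + \frac{\pi}{4} \right)}}{729}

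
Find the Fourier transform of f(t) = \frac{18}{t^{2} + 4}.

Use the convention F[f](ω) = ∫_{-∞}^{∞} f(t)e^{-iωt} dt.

F(ω) = 9 \pi e^{- 2 \left|{\omega}\right|}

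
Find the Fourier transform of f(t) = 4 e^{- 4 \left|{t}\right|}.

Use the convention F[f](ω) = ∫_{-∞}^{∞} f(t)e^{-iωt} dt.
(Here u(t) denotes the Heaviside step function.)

F(ω) = \frac{32}{\omega^{2} + 16}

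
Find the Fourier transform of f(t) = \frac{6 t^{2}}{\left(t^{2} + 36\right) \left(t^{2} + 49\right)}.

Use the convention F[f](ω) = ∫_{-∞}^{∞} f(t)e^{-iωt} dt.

F(ω) = \frac{6 \pi \left(7 - 6 e^{\left|{\omega}\right|}\right) e^{- 7 \left|{\omega}\right|}}{13}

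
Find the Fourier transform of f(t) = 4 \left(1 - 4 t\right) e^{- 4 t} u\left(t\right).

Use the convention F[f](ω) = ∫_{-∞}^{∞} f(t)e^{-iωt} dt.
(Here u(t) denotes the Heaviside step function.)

F(ω) = \frac{4 i \omega}{- \omega^{2} + 8 i \omega + 16}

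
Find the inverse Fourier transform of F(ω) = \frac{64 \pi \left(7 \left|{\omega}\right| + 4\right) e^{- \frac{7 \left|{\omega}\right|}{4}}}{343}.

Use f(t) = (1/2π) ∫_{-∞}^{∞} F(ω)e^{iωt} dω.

f(t) = \frac{8}{\left(t^{2} + \frac{49}{16}\right)^{2}}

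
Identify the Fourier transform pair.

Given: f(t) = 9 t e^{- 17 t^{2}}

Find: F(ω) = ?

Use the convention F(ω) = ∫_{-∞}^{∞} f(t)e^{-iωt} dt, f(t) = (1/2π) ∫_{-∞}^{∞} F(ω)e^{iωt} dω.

F(ω) = - \frac{9 \sqrt{17} i \sqrt{\pi} \omega e^{- \frac{\omega^{2}}{68}}}{578}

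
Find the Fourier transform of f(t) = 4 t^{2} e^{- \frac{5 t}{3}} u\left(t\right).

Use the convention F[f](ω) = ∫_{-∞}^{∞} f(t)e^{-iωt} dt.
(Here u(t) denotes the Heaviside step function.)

F(ω) = \frac{216}{\left(3 i \omega + 5\right)^{3}}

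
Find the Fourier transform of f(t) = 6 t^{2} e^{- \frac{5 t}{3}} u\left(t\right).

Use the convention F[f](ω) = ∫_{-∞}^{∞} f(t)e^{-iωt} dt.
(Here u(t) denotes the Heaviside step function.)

F(ω) = \frac{324}{\left(3 i \omega + 5\right)^{3}}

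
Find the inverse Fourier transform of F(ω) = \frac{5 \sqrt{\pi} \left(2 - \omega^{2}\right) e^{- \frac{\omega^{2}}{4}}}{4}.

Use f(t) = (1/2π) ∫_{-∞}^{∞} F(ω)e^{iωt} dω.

f(t) = 5 t^{2} e^{- t^{2}}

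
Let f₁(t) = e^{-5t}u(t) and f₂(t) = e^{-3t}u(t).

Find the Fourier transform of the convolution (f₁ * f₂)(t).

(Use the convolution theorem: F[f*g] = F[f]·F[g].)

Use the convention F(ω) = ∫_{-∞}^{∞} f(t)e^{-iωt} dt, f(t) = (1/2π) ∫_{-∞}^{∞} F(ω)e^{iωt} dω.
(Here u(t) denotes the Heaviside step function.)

F[f₁*f₂](ω) = \frac{1}{\left(i \omega + 3\right) \left(i \omega + 5\right)}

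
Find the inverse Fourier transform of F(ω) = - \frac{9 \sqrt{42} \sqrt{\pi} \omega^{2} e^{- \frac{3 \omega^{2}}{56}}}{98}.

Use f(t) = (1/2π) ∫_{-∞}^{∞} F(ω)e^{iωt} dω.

f(t) = 6 \left(\frac{56 t^{2}}{3} - 2\right) e^{- \frac{14 t^{2}}{3}}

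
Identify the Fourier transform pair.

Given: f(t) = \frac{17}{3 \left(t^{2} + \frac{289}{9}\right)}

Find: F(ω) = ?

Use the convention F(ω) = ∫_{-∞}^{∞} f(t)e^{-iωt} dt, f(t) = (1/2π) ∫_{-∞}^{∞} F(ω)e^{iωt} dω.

F(ω) = \pi e^{- \frac{17 \left|{\omega}\right|}{3}}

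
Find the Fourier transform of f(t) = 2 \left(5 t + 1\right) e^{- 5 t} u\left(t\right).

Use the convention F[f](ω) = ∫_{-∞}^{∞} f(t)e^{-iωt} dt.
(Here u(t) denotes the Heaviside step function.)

F(ω) = \frac{2 \left(- i \omega - 10\right)}{\omega^{2} - 10 i \omega - 25}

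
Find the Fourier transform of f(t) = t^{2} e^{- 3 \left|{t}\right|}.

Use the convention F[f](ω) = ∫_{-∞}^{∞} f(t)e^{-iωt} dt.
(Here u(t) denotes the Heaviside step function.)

F(ω) = \frac{36 \left(3 - \omega^{2}\right)}{\left(\omega^{2} + 9\right)^{3}}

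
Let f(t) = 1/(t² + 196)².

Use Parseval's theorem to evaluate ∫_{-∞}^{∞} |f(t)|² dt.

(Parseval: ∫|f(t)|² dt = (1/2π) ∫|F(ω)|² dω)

∫|f(t)|² dt = \frac{5 \pi}{1686616064}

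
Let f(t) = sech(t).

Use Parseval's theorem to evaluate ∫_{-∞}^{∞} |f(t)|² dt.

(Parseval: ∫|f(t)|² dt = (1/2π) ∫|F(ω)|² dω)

∫|f(t)|² dt = 2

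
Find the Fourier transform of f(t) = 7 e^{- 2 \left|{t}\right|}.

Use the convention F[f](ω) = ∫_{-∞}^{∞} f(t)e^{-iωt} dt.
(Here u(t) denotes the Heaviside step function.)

F(ω) = \frac{28}{\omega^{2} + 4}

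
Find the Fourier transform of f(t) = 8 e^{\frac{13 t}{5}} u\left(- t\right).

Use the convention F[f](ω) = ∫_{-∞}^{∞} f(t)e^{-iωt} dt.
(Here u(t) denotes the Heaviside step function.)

F(ω) = - \frac{40}{5 i \omega - 13}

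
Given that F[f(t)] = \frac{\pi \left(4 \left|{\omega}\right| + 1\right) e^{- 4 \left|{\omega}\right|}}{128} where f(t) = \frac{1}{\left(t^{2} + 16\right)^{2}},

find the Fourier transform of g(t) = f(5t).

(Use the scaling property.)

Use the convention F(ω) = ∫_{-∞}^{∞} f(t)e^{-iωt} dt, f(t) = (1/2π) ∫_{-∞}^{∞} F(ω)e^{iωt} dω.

F[g](ω) = \frac{\pi \left(4 \left|{\omega}\right| + 5\right) e^{- \frac{4 \left|{\omega}\right|}{5}}}{3200}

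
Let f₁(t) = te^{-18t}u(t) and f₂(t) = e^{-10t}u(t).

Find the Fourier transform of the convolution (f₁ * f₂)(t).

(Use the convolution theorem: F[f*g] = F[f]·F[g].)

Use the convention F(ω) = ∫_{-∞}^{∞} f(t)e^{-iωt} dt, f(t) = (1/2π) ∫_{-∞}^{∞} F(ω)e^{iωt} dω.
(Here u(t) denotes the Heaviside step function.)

F[f₁*f₂](ω) = \frac{1}{\left(i \omega + 10\right) \left(i \omega + 18\right)^{2}}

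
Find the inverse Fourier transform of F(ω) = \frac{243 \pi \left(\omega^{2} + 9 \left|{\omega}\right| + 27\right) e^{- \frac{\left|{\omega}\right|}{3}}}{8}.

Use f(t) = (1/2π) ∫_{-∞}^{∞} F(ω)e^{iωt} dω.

f(t) = \frac{9}{\left(t^{2} + \frac{1}{9}\right)^{3}}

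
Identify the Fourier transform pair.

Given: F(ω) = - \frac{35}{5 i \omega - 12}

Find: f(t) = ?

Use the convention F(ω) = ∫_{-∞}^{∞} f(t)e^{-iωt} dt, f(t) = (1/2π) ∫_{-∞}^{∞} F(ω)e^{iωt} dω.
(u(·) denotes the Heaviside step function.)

f(t) = 7 e^{\frac{12 t}{5}} u\left(- t\right)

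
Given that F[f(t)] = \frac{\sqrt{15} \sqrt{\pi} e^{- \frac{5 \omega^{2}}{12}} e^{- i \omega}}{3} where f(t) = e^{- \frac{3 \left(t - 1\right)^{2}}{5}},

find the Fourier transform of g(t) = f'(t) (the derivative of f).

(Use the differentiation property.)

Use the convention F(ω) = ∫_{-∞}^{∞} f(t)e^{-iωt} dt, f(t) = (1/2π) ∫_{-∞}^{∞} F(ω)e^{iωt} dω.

F[g](ω) = \frac{\sqrt{15} i \sqrt{\pi} \omega e^{- \omega \left(\frac{5 \omega}{12} + i\right)}}{3}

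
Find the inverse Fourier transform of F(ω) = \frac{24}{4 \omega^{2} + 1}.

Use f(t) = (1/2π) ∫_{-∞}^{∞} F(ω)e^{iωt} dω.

f(t) = 6 e^{- \frac{\left|{t}\right|}{2}}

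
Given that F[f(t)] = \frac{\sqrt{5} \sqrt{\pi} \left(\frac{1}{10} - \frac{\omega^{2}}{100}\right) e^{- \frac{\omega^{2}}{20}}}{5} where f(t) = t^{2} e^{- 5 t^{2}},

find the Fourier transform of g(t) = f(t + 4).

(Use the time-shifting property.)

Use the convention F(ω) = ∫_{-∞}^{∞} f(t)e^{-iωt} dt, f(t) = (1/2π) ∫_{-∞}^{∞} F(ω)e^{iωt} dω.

F[g](ω) = \frac{\sqrt{5} \sqrt{\pi} \left(10 - \omega^{2}\right) e^{\frac{\omega \left(- \omega + 80 i\right)}{20}}}{500}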